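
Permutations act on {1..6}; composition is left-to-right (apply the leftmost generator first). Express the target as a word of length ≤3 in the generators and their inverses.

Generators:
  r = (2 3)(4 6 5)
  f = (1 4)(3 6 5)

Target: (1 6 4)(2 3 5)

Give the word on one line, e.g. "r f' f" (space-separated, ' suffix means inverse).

  after f: (1 4)(3 6 5)
  after r: (1 6 4)(2 3 5)

f r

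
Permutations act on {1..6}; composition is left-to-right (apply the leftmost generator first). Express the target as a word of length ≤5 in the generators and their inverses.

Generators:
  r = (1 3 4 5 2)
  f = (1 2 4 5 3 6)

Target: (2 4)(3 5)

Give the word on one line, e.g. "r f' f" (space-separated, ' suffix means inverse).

  after r: (1 3 4 5 2)
  after f': (1 5)(2 6 3)
  after r': (1 4 3 5 2 6)
  after f': (1 2 3 4 5)
  after r: (2 4)(3 5)

r f' r' f' r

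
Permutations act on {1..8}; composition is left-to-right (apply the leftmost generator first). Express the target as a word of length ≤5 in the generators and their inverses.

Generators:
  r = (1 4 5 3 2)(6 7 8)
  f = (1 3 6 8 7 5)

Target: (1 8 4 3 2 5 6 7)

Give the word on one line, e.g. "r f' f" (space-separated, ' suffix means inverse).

  after r': (1 2 3 5 4)(6 8 7)
  after f: (1 2 6 7 8 5 4 3)
  after r': (1 3 2 8 4 5)
  after f: (1 6 8 4)(2 7 5 3)
  after f: (1 8 4 3 2 5 6 7)

r' f r' f f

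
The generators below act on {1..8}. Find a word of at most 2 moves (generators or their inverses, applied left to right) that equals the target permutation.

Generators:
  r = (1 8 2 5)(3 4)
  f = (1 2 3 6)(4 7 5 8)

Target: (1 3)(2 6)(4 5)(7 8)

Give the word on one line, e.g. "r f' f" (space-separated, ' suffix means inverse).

f f

  after f: (1 2 3 6)(4 7 5 8)
  after f: (1 3)(2 6)(4 5)(7 8)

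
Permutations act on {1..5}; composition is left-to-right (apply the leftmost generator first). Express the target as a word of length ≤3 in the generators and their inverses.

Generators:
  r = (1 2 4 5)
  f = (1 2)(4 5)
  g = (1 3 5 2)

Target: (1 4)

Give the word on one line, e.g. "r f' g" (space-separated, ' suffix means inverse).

  after f: (1 2)(4 5)
  after r: (1 4)

f r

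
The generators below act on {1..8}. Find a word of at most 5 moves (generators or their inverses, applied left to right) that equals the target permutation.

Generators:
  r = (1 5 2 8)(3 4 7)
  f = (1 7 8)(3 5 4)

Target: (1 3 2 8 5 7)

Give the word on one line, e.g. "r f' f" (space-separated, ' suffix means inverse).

f' f' r

  after f': (1 8 7)(3 4 5)
  after f': (1 7 8)(3 5 4)
  after r: (1 3 2 8 5 7)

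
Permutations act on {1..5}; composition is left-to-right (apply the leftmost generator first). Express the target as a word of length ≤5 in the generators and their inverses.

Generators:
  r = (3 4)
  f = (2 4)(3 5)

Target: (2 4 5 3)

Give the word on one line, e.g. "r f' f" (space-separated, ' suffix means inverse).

  after r: (3 4)
  after f: (2 4 5 3)
  after r': (2 3)(4 5)
  after r': (2 4 5 3)

r f r' r'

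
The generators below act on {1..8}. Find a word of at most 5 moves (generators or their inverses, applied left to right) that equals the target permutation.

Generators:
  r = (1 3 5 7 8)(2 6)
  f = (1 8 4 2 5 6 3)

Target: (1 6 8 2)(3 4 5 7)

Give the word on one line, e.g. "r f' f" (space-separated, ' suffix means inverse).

f' r f' r

  after f': (1 3 6 5 2 4 8)
  after r: (1 5 6 7 8 3 2 4)
  after f': (1 2 8 6 7)(3 4)
  after r: (1 6 8 2)(3 4 5 7)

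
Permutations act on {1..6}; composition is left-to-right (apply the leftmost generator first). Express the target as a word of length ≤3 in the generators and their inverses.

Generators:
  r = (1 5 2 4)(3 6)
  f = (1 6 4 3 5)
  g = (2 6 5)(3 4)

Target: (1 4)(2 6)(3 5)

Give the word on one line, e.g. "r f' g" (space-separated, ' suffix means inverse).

  after g': (2 5 6)(3 4)
  after f: (1 6 2)(4 5)
  after f: (1 4)(2 6)(3 5)

g' f f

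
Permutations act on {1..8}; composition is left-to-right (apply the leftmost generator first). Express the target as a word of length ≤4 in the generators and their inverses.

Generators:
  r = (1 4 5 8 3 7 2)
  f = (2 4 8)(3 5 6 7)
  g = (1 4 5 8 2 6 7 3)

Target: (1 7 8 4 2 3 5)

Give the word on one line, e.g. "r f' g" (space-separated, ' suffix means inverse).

r' r'

  after r': (1 2 7 3 8 5 4)
  after r': (1 7 8 4 2 3 5)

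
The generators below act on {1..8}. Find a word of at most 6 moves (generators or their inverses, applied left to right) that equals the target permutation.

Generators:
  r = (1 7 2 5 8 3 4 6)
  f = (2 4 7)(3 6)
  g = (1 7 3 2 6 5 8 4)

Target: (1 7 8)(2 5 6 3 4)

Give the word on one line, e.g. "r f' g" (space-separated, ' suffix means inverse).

g f' r' g'

  after g: (1 7 3 2 6 5 8 4)
  after f': (1 4)(2 3 7 6 5 8)
  after r': (1 3)(2 8 7 4 6)
  after g': (1 7 8)(2 5 6 3 4)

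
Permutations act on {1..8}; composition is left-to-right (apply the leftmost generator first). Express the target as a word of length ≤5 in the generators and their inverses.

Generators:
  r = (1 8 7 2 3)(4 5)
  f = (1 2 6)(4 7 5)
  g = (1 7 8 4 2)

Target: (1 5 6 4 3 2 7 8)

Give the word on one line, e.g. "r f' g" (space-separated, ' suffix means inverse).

  after f': (1 6 2)(4 5 7)
  after g': (1 6 4 5)(7 8)
  after f': (1 2)(4 7 8)(5 6)
  after g': (1 4)(5 6)
  after r': (1 5 6 4 3 2 7 8)

f' g' f' g' r'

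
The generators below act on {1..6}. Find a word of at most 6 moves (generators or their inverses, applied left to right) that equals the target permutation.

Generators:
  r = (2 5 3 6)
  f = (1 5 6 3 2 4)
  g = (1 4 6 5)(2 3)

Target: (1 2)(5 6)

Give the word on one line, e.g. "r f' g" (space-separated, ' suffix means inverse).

  after f: (1 5 6 3 2 4)
  after f: (1 6 2)(3 4 5)
  after r: (1 2)(3 4)(5 6)
  after g: (1 3 6)(2 4)
  after f: (1 2)(5 6)

f f r g f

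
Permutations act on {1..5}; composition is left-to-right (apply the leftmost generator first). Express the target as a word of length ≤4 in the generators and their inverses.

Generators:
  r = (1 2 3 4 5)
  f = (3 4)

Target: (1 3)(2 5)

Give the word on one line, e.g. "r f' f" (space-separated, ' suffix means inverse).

  after f': (3 4)
  after r: (1 2 3 5)
  after f': (1 2 4 3 5)
  after r: (1 3)(2 5)

f' r f' r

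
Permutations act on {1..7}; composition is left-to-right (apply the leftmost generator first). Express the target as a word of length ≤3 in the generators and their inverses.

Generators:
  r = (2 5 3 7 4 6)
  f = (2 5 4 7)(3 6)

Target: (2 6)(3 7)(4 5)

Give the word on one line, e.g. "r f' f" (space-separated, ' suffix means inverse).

  after r': (2 6 4 7 3 5)
  after f': (2 3)(5 7 6)
  after f': (2 6)(3 7)(4 5)

r' f' f'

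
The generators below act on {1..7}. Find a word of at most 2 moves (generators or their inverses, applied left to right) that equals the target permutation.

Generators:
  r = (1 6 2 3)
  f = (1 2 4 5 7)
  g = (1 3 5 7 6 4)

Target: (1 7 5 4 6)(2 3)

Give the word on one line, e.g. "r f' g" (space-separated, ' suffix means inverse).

f' r'

  after f': (1 7 5 4 2)
  after r': (1 7 5 4 6)(2 3)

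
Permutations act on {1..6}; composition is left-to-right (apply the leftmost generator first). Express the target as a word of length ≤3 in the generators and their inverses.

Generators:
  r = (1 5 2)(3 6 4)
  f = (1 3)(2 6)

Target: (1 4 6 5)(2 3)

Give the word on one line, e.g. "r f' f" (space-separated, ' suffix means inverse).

f r'

  after f: (1 3)(2 6)
  after r': (1 4 6 5)(2 3)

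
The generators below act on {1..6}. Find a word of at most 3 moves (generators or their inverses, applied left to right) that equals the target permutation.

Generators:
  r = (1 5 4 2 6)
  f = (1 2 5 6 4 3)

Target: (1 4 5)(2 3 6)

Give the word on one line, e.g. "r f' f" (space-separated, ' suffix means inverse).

  after f': (1 3 4 6 5 2)
  after f': (1 4 5)(2 3 6)

f' f'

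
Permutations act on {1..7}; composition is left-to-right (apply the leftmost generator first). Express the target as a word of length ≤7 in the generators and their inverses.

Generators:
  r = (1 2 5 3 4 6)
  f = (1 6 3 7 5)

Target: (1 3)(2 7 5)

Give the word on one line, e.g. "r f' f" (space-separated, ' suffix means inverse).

  after f': (1 5 7 3 6)
  after r: (1 3)(2 5 7 4 6)
  after f': (1 6 2 7 4)(3 5)
  after r': (1 4 6)(2 7 3)
  after r': (1 3)(2 7 5)

f' r f' r' r'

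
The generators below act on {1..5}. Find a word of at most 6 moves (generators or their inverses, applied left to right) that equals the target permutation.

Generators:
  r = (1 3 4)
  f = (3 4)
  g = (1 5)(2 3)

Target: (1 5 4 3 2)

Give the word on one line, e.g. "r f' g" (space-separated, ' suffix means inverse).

g' r f f r

  after g': (1 5)(2 3)
  after r: (1 5 3 2 4)
  after f: (1 5 4)(2 3)
  after f: (1 5 3 2 4)
  after r: (1 5 4 3 2)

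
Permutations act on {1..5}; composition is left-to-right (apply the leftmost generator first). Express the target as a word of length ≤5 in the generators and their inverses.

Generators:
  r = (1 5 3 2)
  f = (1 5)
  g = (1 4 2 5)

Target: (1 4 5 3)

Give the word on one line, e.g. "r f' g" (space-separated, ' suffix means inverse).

r' r' r' g' g'

  after r': (1 2 3 5)
  after r': (1 3)(2 5)
  after r': (1 5 3 2)
  after g': (1 2 5 3 4)
  after g': (1 4 5 3)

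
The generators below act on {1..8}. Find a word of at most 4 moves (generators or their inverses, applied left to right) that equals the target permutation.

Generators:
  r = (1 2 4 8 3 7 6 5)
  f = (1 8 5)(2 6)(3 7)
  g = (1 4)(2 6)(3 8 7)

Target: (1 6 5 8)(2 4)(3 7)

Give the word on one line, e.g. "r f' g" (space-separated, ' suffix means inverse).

f g r

  after f: (1 8 5)(2 6)(3 7)
  after g: (1 7 8 5 4)
  after r: (1 6 5 8)(2 4)(3 7)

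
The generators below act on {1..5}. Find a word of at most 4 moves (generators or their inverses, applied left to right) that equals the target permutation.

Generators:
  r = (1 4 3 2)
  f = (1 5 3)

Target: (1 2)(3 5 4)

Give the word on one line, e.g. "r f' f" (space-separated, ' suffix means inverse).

f' r

  after f': (1 3 5)
  after r: (1 2)(3 5 4)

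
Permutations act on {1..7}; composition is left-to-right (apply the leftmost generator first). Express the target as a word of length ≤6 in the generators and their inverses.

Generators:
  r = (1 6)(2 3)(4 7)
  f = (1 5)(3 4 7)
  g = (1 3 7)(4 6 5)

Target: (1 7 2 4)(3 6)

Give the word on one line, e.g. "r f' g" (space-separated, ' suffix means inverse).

  after g: (1 3 7)(4 6 5)
  after g: (1 7 3)(4 5 6)
  after r: (1 4 5)(2 3 6 7)
  after f: (1 7 2 4)(3 6)

g g r f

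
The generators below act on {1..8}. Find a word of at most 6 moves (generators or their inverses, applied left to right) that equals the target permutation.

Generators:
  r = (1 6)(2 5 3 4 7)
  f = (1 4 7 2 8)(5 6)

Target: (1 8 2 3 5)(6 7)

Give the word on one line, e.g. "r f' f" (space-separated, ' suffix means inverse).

f' f' r' f f

  after f': (1 8 2 7 4)(5 6)
  after f': (1 2 4 8 7)
  after r': (1 7 6)(2 3 5)(4 8)
  after f: (1 2 3 6 4)(5 8 7)
  after f: (1 8 2 3 5)(6 7)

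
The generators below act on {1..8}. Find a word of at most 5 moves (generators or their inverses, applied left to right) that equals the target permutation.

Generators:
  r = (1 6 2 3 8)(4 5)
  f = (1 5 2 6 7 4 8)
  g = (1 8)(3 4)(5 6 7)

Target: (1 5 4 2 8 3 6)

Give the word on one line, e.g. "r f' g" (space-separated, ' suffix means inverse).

f r' g g r'

  after f: (1 5 2 6 7 4 8)
  after r': (1 4 3 2)(5 6 7)
  after g: (1 3 2 8)(5 7 6)
  after g: (1 4 3 2)
  after r': (1 5 4 2 8 3 6)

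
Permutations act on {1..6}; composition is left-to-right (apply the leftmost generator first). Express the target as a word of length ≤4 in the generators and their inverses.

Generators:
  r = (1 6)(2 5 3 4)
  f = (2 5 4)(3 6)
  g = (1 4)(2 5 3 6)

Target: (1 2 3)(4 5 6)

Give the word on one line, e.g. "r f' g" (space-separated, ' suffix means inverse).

r' r' g' r

  after r': (1 6)(2 4 3 5)
  after r': (2 3)(4 5)
  after g': (1 4 2 5)(3 6)
  after r: (1 2 3)(4 5 6)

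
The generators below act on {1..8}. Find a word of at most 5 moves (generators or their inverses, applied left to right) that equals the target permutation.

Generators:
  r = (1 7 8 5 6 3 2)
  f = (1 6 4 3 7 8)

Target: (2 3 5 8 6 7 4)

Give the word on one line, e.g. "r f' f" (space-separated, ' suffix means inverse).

f' f' r'

  after f': (1 8 7 3 4 6)
  after f': (1 7 4)(3 6 8)
  after r': (2 3 5 8 6 7 4)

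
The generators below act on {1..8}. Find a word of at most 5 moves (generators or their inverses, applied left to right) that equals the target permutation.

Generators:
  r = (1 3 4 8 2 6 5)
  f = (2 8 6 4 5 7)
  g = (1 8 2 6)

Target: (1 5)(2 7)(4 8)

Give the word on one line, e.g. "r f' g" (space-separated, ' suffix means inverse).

  after g: (1 8 2 6)
  after f: (1 6)(2 4 5 7)
  after f: (1 4 7 8 6)(2 5)
  after f: (1 5 8 4 2 7 6)
  after g': (1 5)(2 7)(4 8)

g f f f g'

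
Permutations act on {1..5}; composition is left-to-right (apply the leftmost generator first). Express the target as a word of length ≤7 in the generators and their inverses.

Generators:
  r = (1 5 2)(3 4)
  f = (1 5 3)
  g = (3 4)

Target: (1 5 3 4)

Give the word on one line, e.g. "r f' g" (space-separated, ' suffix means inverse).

  after r: (1 5 2)(3 4)
  after g': (1 5 2)
  after r': (3 4)
  after f': (1 3 4 5)
  after f': (1 5 3 4)

r g' r' f' f'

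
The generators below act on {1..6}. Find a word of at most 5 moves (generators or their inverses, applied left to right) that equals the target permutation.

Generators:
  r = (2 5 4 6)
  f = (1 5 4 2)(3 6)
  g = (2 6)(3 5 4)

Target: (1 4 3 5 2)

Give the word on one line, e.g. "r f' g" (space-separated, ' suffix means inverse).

g r' f f

  after g: (2 6)(3 5 4)
  after r': (2 4 3)
  after f: (1 5 4 6 3)
  after f: (1 4 3 5 2)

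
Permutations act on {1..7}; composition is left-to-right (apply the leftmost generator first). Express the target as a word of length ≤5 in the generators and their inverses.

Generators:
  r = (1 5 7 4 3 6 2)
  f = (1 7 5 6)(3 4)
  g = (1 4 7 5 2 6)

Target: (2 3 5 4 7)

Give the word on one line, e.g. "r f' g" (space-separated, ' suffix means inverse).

  after f: (1 7 5 6)(3 4)
  after r': (1 5 3 7)(2 6)
  after r': (2 3 5 4 7)

f r' r'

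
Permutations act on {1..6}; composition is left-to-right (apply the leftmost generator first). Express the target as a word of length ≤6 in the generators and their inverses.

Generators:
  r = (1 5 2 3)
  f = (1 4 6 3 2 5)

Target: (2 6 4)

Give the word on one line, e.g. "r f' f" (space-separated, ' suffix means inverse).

r f' r' r'

  after r: (1 5 2 3)
  after f': (1 2 6 4)(3 5)
  after r': (1 5 2 6 4 3)
  after r': (2 6 4)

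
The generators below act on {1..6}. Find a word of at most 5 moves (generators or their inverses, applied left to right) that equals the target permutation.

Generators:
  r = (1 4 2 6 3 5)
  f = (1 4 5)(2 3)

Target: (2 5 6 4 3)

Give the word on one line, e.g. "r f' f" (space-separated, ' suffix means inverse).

  after f': (1 5 4)(2 3)
  after r: (2 5)(3 6)
  after r: (1 4 2)(5 6)
  after f': (2 5 6 4 3)

f' r r f'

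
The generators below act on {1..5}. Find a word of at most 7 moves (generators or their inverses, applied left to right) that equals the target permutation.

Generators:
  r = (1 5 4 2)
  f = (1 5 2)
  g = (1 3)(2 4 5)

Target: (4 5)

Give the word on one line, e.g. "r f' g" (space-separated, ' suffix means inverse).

f r' f f f

  after f: (1 5 2)
  after r': (4 5)
  after f: (1 5 4 2)
  after f: (1 2 5 4)
  after f: (4 5)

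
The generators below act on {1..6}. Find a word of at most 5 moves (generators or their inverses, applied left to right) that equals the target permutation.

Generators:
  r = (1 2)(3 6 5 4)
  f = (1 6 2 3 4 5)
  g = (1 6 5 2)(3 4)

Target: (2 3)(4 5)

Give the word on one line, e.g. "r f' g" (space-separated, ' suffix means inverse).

g r f g f'

  after g: (1 6 5 2)(3 4)
  after r: (1 5)(4 6)
  after f: (2 3 4)(5 6)
  after g: (1 6 2 4)
  after f': (2 3)(4 5)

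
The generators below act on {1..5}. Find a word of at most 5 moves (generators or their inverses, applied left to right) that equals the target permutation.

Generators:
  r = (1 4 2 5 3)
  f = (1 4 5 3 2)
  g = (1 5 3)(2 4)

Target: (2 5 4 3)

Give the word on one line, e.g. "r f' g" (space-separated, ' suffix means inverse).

  after g': (1 3 5)(2 4)
  after f: (1 2 5 4)
  after r: (1 5 2 3)
  after f: (1 3 4 5)
  after r: (2 5 4 3)

g' f r f r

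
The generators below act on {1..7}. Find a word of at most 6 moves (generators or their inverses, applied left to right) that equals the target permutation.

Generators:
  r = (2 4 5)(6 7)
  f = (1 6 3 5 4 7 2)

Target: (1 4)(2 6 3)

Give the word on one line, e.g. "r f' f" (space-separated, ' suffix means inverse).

r f' f' f'

  after r: (2 4 5)(6 7)
  after f': (1 2 5 7)(3 6 4)
  after f': (1 7 2 3)(4 6 5)
  after f': (1 4)(2 6 3)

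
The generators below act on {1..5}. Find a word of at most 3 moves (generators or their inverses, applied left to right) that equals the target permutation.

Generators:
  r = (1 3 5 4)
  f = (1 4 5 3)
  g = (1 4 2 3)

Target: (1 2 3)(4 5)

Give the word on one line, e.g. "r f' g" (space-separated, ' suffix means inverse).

  after g': (1 3 2 4)
  after g': (1 2)(3 4)
  after r: (1 2 3)(4 5)

g' g' r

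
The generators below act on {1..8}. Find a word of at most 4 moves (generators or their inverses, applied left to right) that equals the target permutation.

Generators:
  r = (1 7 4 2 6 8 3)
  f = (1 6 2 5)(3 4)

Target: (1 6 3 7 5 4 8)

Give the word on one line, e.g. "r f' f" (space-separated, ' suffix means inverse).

f r' f'

  after f: (1 6 2 5)(3 4)
  after r': (1 2 5 3 7)(4 8 6)
  after f': (1 6 3 7 5 4 8)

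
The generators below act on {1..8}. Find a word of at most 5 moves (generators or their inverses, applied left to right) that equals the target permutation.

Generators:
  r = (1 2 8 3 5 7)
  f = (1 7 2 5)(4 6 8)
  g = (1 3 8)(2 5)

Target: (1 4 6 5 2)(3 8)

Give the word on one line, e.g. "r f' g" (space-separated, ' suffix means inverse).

g r' f r' g

  after g: (1 3 8)(2 5)
  after r': (1 8 7 5)(2 3)
  after f: (1 4 6 8 2 3 5 7)
  after r': (1 4 6 2 8)
  after g: (1 4 6 5 2)(3 8)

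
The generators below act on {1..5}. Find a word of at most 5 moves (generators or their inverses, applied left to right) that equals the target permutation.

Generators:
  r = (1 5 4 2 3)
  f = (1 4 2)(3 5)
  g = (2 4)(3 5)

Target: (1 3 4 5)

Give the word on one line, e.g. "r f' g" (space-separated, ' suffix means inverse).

  after g': (2 4)(3 5)
  after f: (1 4)
  after g': (1 2 4)(3 5)
  after r: (1 3 4 5)

g' f g' r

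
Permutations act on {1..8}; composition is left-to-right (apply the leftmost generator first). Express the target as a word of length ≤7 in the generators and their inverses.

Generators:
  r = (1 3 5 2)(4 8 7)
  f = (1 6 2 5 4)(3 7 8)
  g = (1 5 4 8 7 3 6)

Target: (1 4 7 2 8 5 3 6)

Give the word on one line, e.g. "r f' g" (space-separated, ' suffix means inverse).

f' g f' r' g'

  after f': (1 4 5 2 6)(3 8 7)
  after g: (1 8 3 7 6 5 2)
  after f': (1 7)(2 4 5 6)
  after r': (1 8 4 3)(2 7)(5 6)
  after g': (1 4 7 2 8 5 3 6)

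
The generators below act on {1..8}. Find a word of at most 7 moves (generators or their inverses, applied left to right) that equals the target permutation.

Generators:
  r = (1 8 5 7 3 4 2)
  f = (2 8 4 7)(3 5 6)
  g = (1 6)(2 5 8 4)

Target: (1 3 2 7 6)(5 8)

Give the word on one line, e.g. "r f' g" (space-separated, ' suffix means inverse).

g g r g' f'

  after g: (1 6)(2 5 8 4)
  after g: (2 8)(4 5)
  after r: (1 8)(2 5)(3 4 7)
  after g': (1 5 4 7 3 8 6)
  after f': (1 3 2 7 6)(5 8)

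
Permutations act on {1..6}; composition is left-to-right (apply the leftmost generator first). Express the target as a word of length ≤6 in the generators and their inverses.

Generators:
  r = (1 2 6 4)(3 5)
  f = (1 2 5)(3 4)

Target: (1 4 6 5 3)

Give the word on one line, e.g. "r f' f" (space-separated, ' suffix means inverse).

r' f f f f

  after r': (1 4 6 2)(3 5)
  after f: (1 3)(4 6 5)
  after f: (1 4 6)(2 5 3)
  after f: (1 3 5 4 6 2)
  after f: (1 4 6 5 3)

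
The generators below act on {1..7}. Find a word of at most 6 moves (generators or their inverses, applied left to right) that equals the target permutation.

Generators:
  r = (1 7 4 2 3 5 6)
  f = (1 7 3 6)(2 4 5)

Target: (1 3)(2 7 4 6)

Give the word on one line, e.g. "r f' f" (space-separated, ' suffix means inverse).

f r f r'

  after f: (1 7 3 6)(2 4 5)
  after r: (1 4 6 7 5 3)
  after f: (1 5 6 3 7 2 4)
  after r': (1 3)(2 7 4 6)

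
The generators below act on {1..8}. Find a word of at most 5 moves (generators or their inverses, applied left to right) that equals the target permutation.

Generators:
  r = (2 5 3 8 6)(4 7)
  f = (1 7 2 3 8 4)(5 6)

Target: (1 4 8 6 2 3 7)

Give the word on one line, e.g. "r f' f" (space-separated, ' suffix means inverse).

  after r': (2 6 8 3 5)(4 7)
  after r': (2 8 5 6 3)
  after f': (1 4 8 6 2 3 7)

r' r' f'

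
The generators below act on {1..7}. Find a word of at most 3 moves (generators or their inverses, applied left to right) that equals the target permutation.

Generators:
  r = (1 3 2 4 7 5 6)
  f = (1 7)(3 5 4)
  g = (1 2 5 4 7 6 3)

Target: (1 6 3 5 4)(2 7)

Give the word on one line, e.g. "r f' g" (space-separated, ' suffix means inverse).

  after f': (1 7)(3 4 5)
  after r: (1 5 2 4 6)(3 7)
  after r: (1 6 3 5 4)(2 7)

f' r r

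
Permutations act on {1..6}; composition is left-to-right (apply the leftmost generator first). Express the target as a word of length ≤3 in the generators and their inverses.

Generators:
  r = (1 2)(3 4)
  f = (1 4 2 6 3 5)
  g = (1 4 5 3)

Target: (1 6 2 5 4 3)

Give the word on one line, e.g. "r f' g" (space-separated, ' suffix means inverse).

  after g': (1 3 5 4)
  after f': (1 6 2 4 5)
  after g: (1 6 2 5 4 3)

g' f' g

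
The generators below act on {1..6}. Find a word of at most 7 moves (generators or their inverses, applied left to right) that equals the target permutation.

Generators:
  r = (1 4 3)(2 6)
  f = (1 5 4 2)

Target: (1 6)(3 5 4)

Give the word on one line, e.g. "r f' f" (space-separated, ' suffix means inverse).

  after r: (1 4 3)(2 6)
  after f: (1 2 6)(3 5 4)
  after r: (1 6 4)(3 5)
  after r: (1 2 6 3 5)
  after r: (1 6)(3 5 4)

r f r r r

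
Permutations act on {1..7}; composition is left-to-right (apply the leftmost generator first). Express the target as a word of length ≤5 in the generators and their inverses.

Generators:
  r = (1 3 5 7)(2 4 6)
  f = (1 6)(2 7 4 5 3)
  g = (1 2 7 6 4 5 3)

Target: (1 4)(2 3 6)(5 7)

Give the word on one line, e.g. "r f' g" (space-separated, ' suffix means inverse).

  after f: (1 6)(2 7 4 5 3)
  after g: (1 4 3 7 5)(2 6)
  after f: (1 5 6 7 3 4 2)
  after g': (1 4)(2 3 6)(5 7)

f g f g'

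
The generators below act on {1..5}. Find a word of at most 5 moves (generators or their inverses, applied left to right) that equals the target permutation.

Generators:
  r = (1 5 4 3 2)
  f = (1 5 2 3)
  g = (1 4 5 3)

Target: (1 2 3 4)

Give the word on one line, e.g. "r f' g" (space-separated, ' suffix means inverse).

  after f: (1 5 2 3)
  after g: (1 3 4 5 2)
  after f': (1 2 3 4)

f g f'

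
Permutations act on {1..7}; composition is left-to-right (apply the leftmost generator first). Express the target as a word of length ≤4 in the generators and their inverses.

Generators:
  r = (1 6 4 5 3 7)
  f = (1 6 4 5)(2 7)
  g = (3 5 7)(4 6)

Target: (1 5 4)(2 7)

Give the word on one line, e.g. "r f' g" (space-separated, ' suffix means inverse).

  after g': (3 7 5)(4 6)
  after g': (3 5 7)
  after g': (4 6)
  after f': (1 5 4)(2 7)

g' g' g' f'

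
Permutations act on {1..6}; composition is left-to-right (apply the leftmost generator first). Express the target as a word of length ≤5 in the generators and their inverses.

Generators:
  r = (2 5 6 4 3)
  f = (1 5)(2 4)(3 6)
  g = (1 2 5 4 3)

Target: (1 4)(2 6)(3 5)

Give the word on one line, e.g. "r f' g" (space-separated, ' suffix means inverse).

r' f g

  after r': (2 3 4 6 5)
  after f: (1 5 4 3 2 6)
  after g: (1 4)(2 6)(3 5)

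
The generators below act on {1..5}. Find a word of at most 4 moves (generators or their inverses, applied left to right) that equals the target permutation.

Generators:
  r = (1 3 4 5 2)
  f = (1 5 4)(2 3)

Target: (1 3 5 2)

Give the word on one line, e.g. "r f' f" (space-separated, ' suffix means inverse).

f' r'

  after f': (1 4 5)(2 3)
  after r': (1 3 5 2)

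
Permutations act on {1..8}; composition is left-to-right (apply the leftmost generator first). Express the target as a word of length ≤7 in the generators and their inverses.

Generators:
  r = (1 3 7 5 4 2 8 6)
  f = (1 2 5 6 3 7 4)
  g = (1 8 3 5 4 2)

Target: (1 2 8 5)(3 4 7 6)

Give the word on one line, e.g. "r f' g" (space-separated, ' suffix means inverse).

  after g': (1 2 4 5 3 8)
  after f: (1 5 7 4 6 3 8 2)
  after g: (1 4 6 5 7 2 8)
  after f: (2 8)(3 7 5 4)
  after f: (1 2 8 5)(3 4 7 6)

g' f g f f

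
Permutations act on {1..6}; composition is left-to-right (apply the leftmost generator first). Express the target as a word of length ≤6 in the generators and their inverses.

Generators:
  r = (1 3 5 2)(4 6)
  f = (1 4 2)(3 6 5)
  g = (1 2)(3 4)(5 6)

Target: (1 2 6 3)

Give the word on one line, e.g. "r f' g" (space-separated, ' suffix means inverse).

  after r: (1 3 5 2)(4 6)
  after g': (1 4 5)(3 6)
  after f': (2 4 6 5)
  after r': (1 2 6 3)

r g' f' r'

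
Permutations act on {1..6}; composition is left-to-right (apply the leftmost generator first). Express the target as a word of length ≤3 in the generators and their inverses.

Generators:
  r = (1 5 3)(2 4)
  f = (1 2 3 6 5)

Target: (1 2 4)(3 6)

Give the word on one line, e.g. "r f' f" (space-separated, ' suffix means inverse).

  after r': (1 3 5)(2 4)
  after f': (1 2 4)(3 6)

r' f'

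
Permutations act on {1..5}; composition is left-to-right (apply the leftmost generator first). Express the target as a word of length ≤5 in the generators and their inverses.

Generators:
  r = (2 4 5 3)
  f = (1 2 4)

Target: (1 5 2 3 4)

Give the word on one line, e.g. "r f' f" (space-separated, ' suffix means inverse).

f' f' r r

  after f': (1 4 2)
  after f': (1 2 4)
  after r: (1 4)(2 5 3)
  after r: (1 5 2 3 4)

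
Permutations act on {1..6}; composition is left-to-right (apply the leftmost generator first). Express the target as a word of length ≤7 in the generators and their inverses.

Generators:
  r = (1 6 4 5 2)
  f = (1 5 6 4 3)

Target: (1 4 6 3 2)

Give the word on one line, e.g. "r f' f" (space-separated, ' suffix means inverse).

  after f: (1 5 6 4 3)
  after r': (1 4 3 2 5)
  after r': (1 6)(2 4 3 5)
  after f': (1 5 2 6 3)
  after r': (1 4 6 3 2)

f r' r' f' r'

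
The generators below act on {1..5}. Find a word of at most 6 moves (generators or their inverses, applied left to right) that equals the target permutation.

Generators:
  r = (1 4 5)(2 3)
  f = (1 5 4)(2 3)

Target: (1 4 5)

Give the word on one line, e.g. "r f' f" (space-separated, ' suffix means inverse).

  after r: (1 4 5)(2 3)
  after r: (1 5 4)
  after f': (2 3)
  after f': (1 4 5)

r r f' f'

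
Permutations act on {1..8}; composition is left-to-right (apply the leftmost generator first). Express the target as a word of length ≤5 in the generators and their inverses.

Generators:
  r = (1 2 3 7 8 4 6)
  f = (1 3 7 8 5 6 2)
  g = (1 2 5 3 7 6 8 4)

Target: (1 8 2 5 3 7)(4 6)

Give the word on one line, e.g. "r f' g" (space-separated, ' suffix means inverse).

g f' g r' f

  after g: (1 2 5 3 7 6 8 4)
  after f': (1 6 7 5)(2 8 4)
  after g: (1 8)(2 4 5)(3 7)
  after r': (1 7 2 8 6 4 5)
  after f: (1 8 2 5 3 7)(4 6)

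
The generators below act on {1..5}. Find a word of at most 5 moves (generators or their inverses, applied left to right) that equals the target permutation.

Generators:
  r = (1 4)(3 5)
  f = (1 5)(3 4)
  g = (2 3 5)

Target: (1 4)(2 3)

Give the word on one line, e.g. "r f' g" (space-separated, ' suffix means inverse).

  after g': (2 5 3)
  after r: (1 4)(2 3)
  after f': (1 3 2 4 5)
  after f': (1 4)(2 3)

g' r f' f'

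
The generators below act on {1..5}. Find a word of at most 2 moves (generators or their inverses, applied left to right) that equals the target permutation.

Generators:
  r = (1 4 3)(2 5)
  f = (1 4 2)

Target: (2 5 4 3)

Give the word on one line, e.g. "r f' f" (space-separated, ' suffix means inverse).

  after r: (1 4 3)(2 5)
  after f': (2 5 4 3)

r f'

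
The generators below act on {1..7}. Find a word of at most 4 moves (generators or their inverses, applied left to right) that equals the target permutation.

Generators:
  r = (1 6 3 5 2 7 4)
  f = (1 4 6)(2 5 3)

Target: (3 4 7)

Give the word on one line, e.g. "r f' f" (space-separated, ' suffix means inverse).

f r f r

  after f: (1 4 6)(2 5 3)
  after r: (3 7 4)
  after f: (1 4 2 5 3 7 6)
  after r: (3 4 7)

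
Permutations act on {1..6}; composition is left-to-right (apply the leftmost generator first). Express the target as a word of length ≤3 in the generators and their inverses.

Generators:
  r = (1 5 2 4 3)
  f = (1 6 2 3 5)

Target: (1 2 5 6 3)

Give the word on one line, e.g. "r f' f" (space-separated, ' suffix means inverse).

  after f: (1 6 2 3 5)
  after f: (1 2 5 6 3)

f f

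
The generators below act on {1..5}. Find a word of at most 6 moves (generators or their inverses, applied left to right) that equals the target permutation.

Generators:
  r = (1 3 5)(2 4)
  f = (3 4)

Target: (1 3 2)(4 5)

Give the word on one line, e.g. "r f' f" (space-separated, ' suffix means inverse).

  after r': (1 5 3)(2 4)
  after f': (1 5 4 2 3)
  after r: (2 5)
  after f': (2 5)(3 4)
  after r: (1 3 2)(4 5)

r' f' r f' r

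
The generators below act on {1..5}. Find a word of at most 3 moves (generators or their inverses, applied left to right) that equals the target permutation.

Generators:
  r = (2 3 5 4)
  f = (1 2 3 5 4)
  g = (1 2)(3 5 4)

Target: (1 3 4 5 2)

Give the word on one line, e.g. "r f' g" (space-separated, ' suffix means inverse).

  after g: (1 2)(3 5 4)
  after r: (1 3 4 5 2)

g r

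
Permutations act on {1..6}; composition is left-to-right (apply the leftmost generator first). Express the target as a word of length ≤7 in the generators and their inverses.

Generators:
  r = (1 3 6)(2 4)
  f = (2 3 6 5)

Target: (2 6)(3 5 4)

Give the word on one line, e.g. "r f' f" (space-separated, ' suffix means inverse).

  after f: (2 3 6 5)
  after r: (1 3)(2 6 5 4)
  after r: (1 6 5 2)
  after r: (2 3 6 5 4)
  after f: (2 6)(3 5 4)

f r r r f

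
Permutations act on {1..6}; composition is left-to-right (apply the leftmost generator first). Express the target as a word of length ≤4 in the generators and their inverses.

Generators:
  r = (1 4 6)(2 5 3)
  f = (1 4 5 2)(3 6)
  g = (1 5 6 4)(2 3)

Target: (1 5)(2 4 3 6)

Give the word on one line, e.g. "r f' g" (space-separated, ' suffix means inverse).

  after g: (1 5 6 4)(2 3)
  after r': (1 2 5 4 6)
  after f': (1 5)(2 4 3 6)

g r' f'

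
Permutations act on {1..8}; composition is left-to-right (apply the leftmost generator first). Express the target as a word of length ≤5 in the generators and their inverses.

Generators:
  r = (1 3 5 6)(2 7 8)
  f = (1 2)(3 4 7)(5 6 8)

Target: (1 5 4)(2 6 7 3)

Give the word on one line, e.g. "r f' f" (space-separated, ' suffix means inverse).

f f r' f f

  after f: (1 2)(3 4 7)(5 6 8)
  after f: (3 7 4)(5 8 6)
  after r': (1 6 3 2 8 5 7 4)
  after f: (1 8 6 4 2 5 3)
  after f: (1 5 4)(2 6 7 3)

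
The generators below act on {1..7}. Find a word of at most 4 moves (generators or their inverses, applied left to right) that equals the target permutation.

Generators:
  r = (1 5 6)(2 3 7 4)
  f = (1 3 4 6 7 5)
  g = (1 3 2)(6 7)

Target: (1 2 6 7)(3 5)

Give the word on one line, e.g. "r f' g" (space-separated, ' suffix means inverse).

f' r' g' f

  after f': (1 5 7 6 4 3)
  after r': (2 4)(3 6 7 5)
  after g': (1 2 4 3 7 5)
  after f: (1 2 6 7)(3 5)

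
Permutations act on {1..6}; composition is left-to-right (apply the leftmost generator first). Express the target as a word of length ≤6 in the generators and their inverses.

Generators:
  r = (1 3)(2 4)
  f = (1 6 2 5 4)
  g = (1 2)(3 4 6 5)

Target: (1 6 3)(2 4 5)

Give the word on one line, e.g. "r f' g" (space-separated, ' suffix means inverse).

r g f g' f'

  after r: (1 3)(2 4)
  after g: (1 4)(2 6 5 3)
  after f: (3 5)(4 6)
  after g': (1 2)(3 6)
  after f': (1 6 3)(2 4 5)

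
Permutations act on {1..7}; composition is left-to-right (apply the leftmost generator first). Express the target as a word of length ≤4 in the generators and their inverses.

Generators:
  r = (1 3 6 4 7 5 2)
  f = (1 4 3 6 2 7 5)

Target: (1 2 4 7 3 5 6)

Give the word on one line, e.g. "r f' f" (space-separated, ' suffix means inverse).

  after f': (1 5 7 2 6 3 4)
  after f': (1 7 6 4 5 2 3)
  after f': (1 2 4 7 3 5 6)

f' f' f'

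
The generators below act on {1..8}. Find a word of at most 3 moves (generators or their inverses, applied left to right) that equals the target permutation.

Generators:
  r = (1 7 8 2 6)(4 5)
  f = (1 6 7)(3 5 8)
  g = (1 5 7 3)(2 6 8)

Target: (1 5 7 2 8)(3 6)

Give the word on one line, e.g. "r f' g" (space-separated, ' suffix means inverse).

f' g'

  after f': (1 7 6)(3 8 5)
  after g': (1 5 7 2 8)(3 6)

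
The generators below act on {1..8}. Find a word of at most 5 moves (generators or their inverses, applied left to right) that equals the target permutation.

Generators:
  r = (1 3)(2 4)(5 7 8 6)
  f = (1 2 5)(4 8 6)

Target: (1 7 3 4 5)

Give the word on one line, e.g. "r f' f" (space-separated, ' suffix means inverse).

  after f: (1 2 5)(4 8 6)
  after r': (1 4 7 5 3)(2 6)
  after f: (1 8 6 5 3 2 4 7)
  after r': (1 7 3 4 5)

f r' f r'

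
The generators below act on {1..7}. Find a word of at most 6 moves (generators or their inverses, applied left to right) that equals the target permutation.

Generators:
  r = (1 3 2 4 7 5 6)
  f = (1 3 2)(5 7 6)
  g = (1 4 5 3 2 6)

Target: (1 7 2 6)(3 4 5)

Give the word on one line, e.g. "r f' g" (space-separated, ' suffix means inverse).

f r g f r'

  after f: (1 3 2)(5 7 6)
  after r: (1 2 3 4 7)
  after g: (1 6)(3 5)(4 7)
  after f: (1 5 2)(3 7 4 6)
  after r': (1 7 2 6)(3 4 5)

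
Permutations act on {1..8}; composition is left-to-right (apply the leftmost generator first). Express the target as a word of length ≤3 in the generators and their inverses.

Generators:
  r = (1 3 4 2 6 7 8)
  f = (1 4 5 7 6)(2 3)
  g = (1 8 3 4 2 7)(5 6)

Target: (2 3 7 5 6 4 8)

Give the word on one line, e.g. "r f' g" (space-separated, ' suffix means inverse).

r' g'

  after r': (1 8 7 6 2 4 3)
  after g': (2 3 7 5 6 4 8)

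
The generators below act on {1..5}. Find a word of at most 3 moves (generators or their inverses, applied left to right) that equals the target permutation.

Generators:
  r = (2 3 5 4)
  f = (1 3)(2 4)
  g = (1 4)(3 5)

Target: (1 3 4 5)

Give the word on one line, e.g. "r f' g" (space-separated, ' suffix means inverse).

g' f r

  after g': (1 4)(3 5)
  after f: (1 2 4 3 5)
  after r: (1 3 4 5)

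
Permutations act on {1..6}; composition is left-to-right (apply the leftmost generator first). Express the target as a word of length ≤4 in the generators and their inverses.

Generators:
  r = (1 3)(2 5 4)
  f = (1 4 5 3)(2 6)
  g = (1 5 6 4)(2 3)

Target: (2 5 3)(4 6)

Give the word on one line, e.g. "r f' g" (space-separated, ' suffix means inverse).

  after g: (1 5 6 4)(2 3)
  after r': (1 2)(3 4)(5 6)
  after g': (1 3 6)(2 4)
  after f: (2 5 3)(4 6)

g r' g' f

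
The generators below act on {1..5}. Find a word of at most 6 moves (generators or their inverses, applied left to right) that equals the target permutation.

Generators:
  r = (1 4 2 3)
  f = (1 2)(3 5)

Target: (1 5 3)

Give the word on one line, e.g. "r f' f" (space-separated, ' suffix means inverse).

  after f: (1 2)(3 5)
  after r: (1 3 5)(2 4)
  after f: (1 5 2 4)
  after r: (1 5 3)

f r f r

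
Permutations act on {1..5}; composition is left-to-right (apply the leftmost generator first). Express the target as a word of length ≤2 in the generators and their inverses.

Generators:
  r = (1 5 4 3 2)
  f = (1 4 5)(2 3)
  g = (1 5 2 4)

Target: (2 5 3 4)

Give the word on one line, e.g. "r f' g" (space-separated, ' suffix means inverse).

  after g: (1 5 2 4)
  after r': (2 5 3 4)

g r'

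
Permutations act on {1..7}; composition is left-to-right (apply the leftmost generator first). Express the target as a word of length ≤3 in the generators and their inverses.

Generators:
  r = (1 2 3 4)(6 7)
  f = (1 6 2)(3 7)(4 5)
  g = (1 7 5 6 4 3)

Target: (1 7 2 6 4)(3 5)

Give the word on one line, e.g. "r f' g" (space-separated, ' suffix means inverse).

  after g': (1 3 4 6 5 7)
  after f': (1 7 2 6 4)(3 5)

g' f'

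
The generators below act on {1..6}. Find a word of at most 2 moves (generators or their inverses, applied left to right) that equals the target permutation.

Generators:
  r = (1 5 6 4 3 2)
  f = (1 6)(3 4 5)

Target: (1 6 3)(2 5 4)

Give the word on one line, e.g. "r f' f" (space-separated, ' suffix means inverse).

  after r: (1 5 6 4 3 2)
  after r: (1 6 3)(2 5 4)

r r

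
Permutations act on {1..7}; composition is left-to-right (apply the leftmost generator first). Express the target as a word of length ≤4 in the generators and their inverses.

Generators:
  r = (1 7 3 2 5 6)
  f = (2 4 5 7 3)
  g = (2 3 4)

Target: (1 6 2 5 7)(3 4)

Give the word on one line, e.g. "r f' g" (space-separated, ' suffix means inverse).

r' f' f'

  after r': (1 6 5 2 3 7)
  after f': (1 6 4 2 7)(3 5)
  after f': (1 6 2 5 7)(3 4)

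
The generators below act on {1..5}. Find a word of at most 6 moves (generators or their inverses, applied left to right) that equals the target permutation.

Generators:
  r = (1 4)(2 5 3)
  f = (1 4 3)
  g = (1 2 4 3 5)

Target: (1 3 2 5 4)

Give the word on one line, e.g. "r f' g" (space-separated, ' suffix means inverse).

  after f: (1 4 3)
  after r: (2 5 3 4)
  after r: (1 4 5 2 3)
  after g: (1 3 2 5 4)

f r r g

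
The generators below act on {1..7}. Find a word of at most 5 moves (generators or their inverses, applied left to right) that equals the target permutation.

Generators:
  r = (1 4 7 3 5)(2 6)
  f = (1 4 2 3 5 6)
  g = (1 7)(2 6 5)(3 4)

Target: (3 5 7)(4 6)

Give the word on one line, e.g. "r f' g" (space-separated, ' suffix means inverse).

  after g': (1 7)(2 5 6)(3 4)
  after f: (1 7 4 5)(2 6 3)
  after g': (3 5 7)(4 6)

g' f g'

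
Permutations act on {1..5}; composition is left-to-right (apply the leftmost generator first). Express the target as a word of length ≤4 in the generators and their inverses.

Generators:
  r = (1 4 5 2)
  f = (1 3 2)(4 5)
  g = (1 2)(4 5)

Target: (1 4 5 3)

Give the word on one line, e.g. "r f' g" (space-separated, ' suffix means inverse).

r f f

  after r: (1 4 5 2)
  after f: (1 5)(2 3)
  after f: (1 4 5 3)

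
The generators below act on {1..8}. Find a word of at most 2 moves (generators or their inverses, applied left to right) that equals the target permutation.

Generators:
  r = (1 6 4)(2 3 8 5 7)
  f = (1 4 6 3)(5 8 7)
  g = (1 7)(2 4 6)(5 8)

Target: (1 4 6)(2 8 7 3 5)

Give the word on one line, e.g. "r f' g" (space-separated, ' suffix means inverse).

  after r: (1 6 4)(2 3 8 5 7)
  after r: (1 4 6)(2 8 7 3 5)

r r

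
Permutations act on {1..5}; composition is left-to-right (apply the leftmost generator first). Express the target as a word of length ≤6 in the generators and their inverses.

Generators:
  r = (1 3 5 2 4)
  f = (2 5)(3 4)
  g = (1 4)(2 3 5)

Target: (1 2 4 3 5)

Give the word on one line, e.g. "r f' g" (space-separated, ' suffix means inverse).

g' f g f

  after g': (1 4)(2 5 3)
  after f: (1 3 5 4)
  after g: (1 5)(2 3)
  after f: (1 2 4 3 5)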